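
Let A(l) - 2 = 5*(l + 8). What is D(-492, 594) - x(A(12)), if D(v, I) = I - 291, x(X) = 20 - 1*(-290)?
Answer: -7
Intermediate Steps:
A(l) = 42 + 5*l (A(l) = 2 + 5*(l + 8) = 2 + 5*(8 + l) = 2 + (40 + 5*l) = 42 + 5*l)
x(X) = 310 (x(X) = 20 + 290 = 310)
D(v, I) = -291 + I
D(-492, 594) - x(A(12)) = (-291 + 594) - 1*310 = 303 - 310 = -7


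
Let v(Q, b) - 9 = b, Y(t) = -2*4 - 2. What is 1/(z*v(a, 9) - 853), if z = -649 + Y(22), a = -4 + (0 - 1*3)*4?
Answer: -1/12715 ≈ -7.8647e-5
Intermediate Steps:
Y(t) = -10 (Y(t) = -8 - 2 = -10)
a = -16 (a = -4 + (0 - 3)*4 = -4 - 3*4 = -4 - 12 = -16)
z = -659 (z = -649 - 10 = -659)
v(Q, b) = 9 + b
1/(z*v(a, 9) - 853) = 1/(-659*(9 + 9) - 853) = 1/(-659*18 - 853) = 1/(-11862 - 853) = 1/(-12715) = -1/12715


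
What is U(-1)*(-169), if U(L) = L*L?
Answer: -169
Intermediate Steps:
U(L) = L²
U(-1)*(-169) = (-1)²*(-169) = 1*(-169) = -169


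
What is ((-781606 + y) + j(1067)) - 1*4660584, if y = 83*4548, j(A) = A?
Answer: -5063639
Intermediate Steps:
y = 377484
((-781606 + y) + j(1067)) - 1*4660584 = ((-781606 + 377484) + 1067) - 1*4660584 = (-404122 + 1067) - 4660584 = -403055 - 4660584 = -5063639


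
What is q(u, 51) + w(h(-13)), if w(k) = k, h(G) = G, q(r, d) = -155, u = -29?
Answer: -168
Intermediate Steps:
q(u, 51) + w(h(-13)) = -155 - 13 = -168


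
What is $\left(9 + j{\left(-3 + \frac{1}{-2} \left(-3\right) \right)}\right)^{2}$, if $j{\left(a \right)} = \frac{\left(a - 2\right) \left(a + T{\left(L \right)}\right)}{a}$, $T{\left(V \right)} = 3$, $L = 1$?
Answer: $\frac{625}{4} \approx 156.25$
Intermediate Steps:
$j{\left(a \right)} = \frac{\left(-2 + a\right) \left(3 + a\right)}{a}$ ($j{\left(a \right)} = \frac{\left(a - 2\right) \left(a + 3\right)}{a} = \frac{\left(-2 + a\right) \left(3 + a\right)}{a}$)
$\left(9 + j{\left(-3 + \frac{1}{-2} \left(-3\right) \right)}\right)^{2} = \left(9 - \left(2 + \frac{6}{-3 + \frac{1}{-2} \left(-3\right)} - \frac{1}{-2} \left(-3\right)\right)\right)^{2} = \left(9 - \left(\frac{1}{2} + \frac{6}{-3 - - \frac{3}{2}}\right)\right)^{2} = \left(9 + \left(1 + \left(-3 + \frac{3}{2}\right) - \frac{6}{-3 + \frac{3}{2}}\right)\right)^{2} = \left(9 - \left(\frac{1}{2} - 4\right)\right)^{2} = \left(9 - - \frac{7}{2}\right)^{2} = \left(9 + \left(1 - \frac{3}{2} + 4\right)\right)^{2} = \left(9 + \frac{7}{2}\right)^{2} = \left(\frac{25}{2}\right)^{2} = \frac{625}{4}$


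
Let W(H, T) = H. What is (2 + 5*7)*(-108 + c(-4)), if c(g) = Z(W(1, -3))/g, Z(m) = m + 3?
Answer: -4033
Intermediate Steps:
Z(m) = 3 + m
c(g) = 4/g (c(g) = (3 + 1)/g = 4/g)
(2 + 5*7)*(-108 + c(-4)) = (2 + 5*7)*(-108 + 4/(-4)) = (2 + 35)*(-108 + 4*(-1/4)) = 37*(-108 - 1) = 37*(-109) = -4033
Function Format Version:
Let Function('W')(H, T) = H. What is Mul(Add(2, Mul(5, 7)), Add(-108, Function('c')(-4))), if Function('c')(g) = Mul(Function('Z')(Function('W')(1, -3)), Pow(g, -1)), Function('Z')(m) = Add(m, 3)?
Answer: -4033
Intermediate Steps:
Function('Z')(m) = Add(3, m)
Function('c')(g) = Mul(4, Pow(g, -1)) (Function('c')(g) = Mul(Add(3, 1), Pow(g, -1)) = Mul(4, Pow(g, -1)))
Mul(Add(2, Mul(5, 7)), Add(-108, Function('c')(-4))) = Mul(Add(2, Mul(5, 7)), Add(-108, Mul(4, Pow(-4, -1)))) = Mul(Add(2, 35), Add(-108, Mul(4, Rational(-1, 4)))) = Mul(37, Add(-108, -1)) = Mul(37, -109) = -4033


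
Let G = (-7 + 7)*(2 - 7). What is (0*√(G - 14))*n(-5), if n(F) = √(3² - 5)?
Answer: 0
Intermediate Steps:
G = 0 (G = 0*(-5) = 0)
n(F) = 2 (n(F) = √(9 - 5) = √4 = 2)
(0*√(G - 14))*n(-5) = (0*√(0 - 14))*2 = (0*√(-14))*2 = (0*(I*√14))*2 = 0*2 = 0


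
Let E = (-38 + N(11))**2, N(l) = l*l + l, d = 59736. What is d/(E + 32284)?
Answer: 7467/5140 ≈ 1.4527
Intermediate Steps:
N(l) = l + l**2 (N(l) = l**2 + l = l + l**2)
E = 8836 (E = (-38 + 11*(1 + 11))**2 = (-38 + 11*12)**2 = (-38 + 132)**2 = 94**2 = 8836)
d/(E + 32284) = 59736/(8836 + 32284) = 59736/41120 = 59736*(1/41120) = 7467/5140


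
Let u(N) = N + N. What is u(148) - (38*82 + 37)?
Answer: -2857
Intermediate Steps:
u(N) = 2*N
u(148) - (38*82 + 37) = 2*148 - (38*82 + 37) = 296 - (3116 + 37) = 296 - 1*3153 = 296 - 3153 = -2857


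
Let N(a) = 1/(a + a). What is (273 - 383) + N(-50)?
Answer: -11001/100 ≈ -110.01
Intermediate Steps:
N(a) = 1/(2*a)
(273 - 383) + N(-50) = (273 - 383) + (½)/(-50) = -110 + (½)*(-1/50) = -110 - 1/100 = -11001/100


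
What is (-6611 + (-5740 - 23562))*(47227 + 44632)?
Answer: -3298932267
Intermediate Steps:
(-6611 + (-5740 - 23562))*(47227 + 44632) = (-6611 - 29302)*91859 = -35913*91859 = -3298932267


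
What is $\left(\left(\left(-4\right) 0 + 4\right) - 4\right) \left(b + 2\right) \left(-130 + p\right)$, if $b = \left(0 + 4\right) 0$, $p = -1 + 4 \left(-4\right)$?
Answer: $0$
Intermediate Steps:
$p = -17$ ($p = -1 - 16 = -17$)
$b = 0$ ($b = 4 \cdot 0 = 0$)
$\left(\left(\left(-4\right) 0 + 4\right) - 4\right) \left(b + 2\right) \left(-130 + p\right) = \left(\left(\left(-4\right) 0 + 4\right) - 4\right) \left(0 + 2\right) \left(-130 - 17\right) = \left(\left(0 + 4\right) - 4\right) 2 \left(-147\right) = \left(4 - 4\right) 2 \left(-147\right) = 0 \cdot 2 \left(-147\right) = 0 \left(-147\right) = 0$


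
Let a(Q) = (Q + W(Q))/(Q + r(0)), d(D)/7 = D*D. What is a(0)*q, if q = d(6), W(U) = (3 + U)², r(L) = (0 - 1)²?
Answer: 2268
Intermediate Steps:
r(L) = 1 (r(L) = (-1)² = 1)
d(D) = 7*D² (d(D) = 7*(D*D) = 7*D²)
q = 252 (q = 7*6² = 7*36 = 252)
a(Q) = (Q + (3 + Q)²)/(1 + Q) (a(Q) = (Q + (3 + Q)²)/(Q + 1) = (Q + (3 + Q)²)/(1 + Q))
a(0)*q = ((0 + (3 + 0)²)/(1 + 0))*252 = ((0 + 3²)/1)*252 = (1*(0 + 9))*252 = (1*9)*252 = 9*252 = 2268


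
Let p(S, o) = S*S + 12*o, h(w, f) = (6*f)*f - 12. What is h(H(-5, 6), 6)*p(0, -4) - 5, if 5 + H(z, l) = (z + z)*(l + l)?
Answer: -9797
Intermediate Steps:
H(z, l) = -5 + 4*l*z (H(z, l) = -5 + (z + z)*(l + l) = -5 + (2*z)*(2*l) = -5 + 4*l*z)
h(w, f) = -12 + 6*f² (h(w, f) = 6*f² - 12 = -12 + 6*f²)
p(S, o) = S² + 12*o
h(H(-5, 6), 6)*p(0, -4) - 5 = (-12 + 6*6²)*(0² + 12*(-4)) - 5 = (-12 + 6*36)*(0 - 48) - 5 = (-12 + 216)*(-48) - 5 = 204*(-48) - 5 = -9792 - 5 = -9797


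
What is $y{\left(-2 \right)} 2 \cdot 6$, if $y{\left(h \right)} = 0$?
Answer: $0$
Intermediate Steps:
$y{\left(-2 \right)} 2 \cdot 6 = 0 \cdot 2 \cdot 6 = 0 \cdot 6 = 0$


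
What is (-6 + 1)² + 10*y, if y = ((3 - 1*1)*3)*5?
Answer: 325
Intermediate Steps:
y = 30 (y = ((3 - 1)*3)*5 = (2*3)*5 = 6*5 = 30)
(-6 + 1)² + 10*y = (-6 + 1)² + 10*30 = (-5)² + 300 = 25 + 300 = 325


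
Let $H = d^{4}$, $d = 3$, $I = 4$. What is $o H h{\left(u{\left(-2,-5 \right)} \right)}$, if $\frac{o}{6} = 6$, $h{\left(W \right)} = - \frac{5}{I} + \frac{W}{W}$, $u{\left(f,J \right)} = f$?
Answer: $-729$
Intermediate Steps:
$h{\left(W \right)} = - \frac{1}{4}$ ($h{\left(W \right)} = - \frac{5}{4} + \frac{W}{W} = \left(-5\right) \frac{1}{4} + 1 = - \frac{5}{4} + 1 = - \frac{1}{4}$)
$H = 81$ ($H = 3^{4} = 81$)
$o = 36$ ($o = 6 \cdot 6 = 36$)
$o H h{\left(u{\left(-2,-5 \right)} \right)} = 36 \cdot 81 \left(- \frac{1}{4}\right) = 2916 \left(- \frac{1}{4}\right) = -729$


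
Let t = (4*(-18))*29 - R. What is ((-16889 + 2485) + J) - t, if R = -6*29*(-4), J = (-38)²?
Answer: -10176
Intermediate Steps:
J = 1444
R = 696 (R = -174*(-4) = 696)
t = -2784 (t = (4*(-18))*29 - 1*696 = -72*29 - 696 = -2088 - 696 = -2784)
((-16889 + 2485) + J) - t = ((-16889 + 2485) + 1444) - 1*(-2784) = (-14404 + 1444) + 2784 = -12960 + 2784 = -10176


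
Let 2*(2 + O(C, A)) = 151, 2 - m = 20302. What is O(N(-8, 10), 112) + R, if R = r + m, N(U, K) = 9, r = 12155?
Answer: -16143/2 ≈ -8071.5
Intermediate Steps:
m = -20300 (m = 2 - 1*20302 = 2 - 20302 = -20300)
O(C, A) = 147/2 (O(C, A) = -2 + (1/2)*151 = -2 + 151/2 = 147/2)
R = -8145 (R = 12155 - 20300 = -8145)
O(N(-8, 10), 112) + R = 147/2 - 8145 = -16143/2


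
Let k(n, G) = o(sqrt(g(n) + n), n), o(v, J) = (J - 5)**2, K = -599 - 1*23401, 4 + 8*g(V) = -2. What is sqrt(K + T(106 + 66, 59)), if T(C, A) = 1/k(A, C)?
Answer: I*sqrt(69983999)/54 ≈ 154.92*I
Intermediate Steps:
g(V) = -3/4 (g(V) = -1/2 + (1/8)*(-2) = -1/2 - 1/4 = -3/4)
K = -24000 (K = -599 - 23401 = -24000)
o(v, J) = (-5 + J)**2
k(n, G) = (-5 + n)**2
T(C, A) = (-5 + A)**(-2) (T(C, A) = 1/((-5 + A)**2) = (-5 + A)**(-2))
sqrt(K + T(106 + 66, 59)) = sqrt(-24000 + (-5 + 59)**(-2)) = sqrt(-24000 + 54**(-2)) = sqrt(-24000 + 1/2916) = sqrt(-69983999/2916) = I*sqrt(69983999)/54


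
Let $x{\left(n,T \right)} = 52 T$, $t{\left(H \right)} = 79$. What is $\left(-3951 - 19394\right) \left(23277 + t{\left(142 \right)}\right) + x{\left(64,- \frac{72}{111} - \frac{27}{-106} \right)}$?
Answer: $- \frac{1069227093190}{1961} \approx -5.4525 \cdot 10^{8}$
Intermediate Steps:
$\left(-3951 - 19394\right) \left(23277 + t{\left(142 \right)}\right) + x{\left(64,- \frac{72}{111} - \frac{27}{-106} \right)} = \left(-3951 - 19394\right) \left(23277 + 79\right) + 52 \left(- \frac{72}{111} - \frac{27}{-106}\right) = \left(-23345\right) 23356 + 52 \left(\left(-72\right) \frac{1}{111} - - \frac{27}{106}\right) = -545245820 + 52 \left(- \frac{24}{37} + \frac{27}{106}\right) = -545245820 + 52 \left(- \frac{1545}{3922}\right) = -545245820 - \frac{40170}{1961} = - \frac{1069227093190}{1961}$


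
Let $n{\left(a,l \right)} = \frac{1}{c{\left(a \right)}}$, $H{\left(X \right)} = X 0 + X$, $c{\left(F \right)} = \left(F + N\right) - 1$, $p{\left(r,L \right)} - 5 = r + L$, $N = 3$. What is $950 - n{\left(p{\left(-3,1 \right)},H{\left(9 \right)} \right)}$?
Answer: $\frac{4749}{5} \approx 949.8$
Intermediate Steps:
$p{\left(r,L \right)} = 5 + L + r$ ($p{\left(r,L \right)} = 5 + \left(r + L\right) = 5 + \left(L + r\right) = 5 + L + r$)
$c{\left(F \right)} = 2 + F$ ($c{\left(F \right)} = \left(F + 3\right) - 1 = \left(3 + F\right) - 1 = 2 + F$)
$H{\left(X \right)} = X$ ($H{\left(X \right)} = 0 + X = X$)
$n{\left(a,l \right)} = \frac{1}{2 + a}$
$950 - n{\left(p{\left(-3,1 \right)},H{\left(9 \right)} \right)} = 950 - \frac{1}{2 + \left(5 + 1 - 3\right)} = 950 - \frac{1}{2 + 3} = 950 - \frac{1}{5} = \frac{4749}{5}$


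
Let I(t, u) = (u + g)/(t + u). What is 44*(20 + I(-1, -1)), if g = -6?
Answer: 1034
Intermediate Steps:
I(t, u) = (-6 + u)/(t + u) (I(t, u) = (u - 6)/(t + u) = (-6 + u)/(t + u))
44*(20 + I(-1, -1)) = 44*(20 + (-6 - 1)/(-1 - 1)) = 44*(20 - 7/(-2)) = 44*(20 - ½*(-7)) = 44*(20 + 7/2) = 44*(47/2) = 1034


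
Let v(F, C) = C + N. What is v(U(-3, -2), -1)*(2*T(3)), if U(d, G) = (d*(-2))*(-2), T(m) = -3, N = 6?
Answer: -30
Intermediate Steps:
U(d, G) = 4*d (U(d, G) = -2*d*(-2) = 4*d)
v(F, C) = 6 + C (v(F, C) = C + 6 = 6 + C)
v(U(-3, -2), -1)*(2*T(3)) = (6 - 1)*(2*(-3)) = 5*(-6) = -30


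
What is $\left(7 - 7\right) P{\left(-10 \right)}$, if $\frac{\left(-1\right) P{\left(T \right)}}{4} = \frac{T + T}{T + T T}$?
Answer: $0$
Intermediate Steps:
$P{\left(T \right)} = - \frac{8 T}{T + T^{2}}$ ($P{\left(T \right)} = - 4 \frac{T + T}{T + T T} = - 4 \frac{2 T}{T + T^{2}} = - \frac{8 T}{T + T^{2}}$)
$\left(7 - 7\right) P{\left(-10 \right)} = \left(7 - 7\right) \left(- \frac{8}{1 - 10}\right) = 0 \left(- \frac{8}{-9}\right) = 0 \left(\left(-8\right) \left(- \frac{1}{9}\right)\right) = 0 \cdot \frac{8}{9} = 0$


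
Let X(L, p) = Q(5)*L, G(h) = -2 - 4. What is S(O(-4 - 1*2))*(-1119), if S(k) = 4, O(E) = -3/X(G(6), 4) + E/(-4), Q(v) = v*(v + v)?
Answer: -4476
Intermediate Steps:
G(h) = -6
Q(v) = 2*v² (Q(v) = v*(2*v) = 2*v²)
X(L, p) = 50*L (X(L, p) = (2*5²)*L = (2*25)*L = 50*L)
O(E) = 1/100 - E/4 (O(E) = -3/(50*(-6)) + E/(-4) = -3/(-300) + E*(-¼) = -3*(-1/300) - E/4 = 1/100 - E/4)
S(O(-4 - 1*2))*(-1119) = 4*(-1119) = -4476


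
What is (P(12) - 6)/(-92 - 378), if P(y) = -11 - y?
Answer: 29/470 ≈ 0.061702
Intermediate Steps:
(P(12) - 6)/(-92 - 378) = ((-11 - 1*12) - 6)/(-92 - 378) = ((-11 - 12) - 6)/(-470) = (-23 - 6)*(-1/470) = -29*(-1/470) = 29/470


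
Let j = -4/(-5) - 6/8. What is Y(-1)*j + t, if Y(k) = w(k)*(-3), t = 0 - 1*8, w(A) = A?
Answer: -157/20 ≈ -7.8500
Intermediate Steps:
t = -8 (t = 0 - 8 = -8)
j = 1/20 (j = -4*(-1/5) - 6*1/8 = 4/5 - 3/4 = 1/20 ≈ 0.050000)
Y(k) = -3*k (Y(k) = k*(-3) = -3*k)
Y(-1)*j + t = -3*(-1)*(1/20) - 8 = 3*(1/20) - 8 = 3/20 - 8 = -157/20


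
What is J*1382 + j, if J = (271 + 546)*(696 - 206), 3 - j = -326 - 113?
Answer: 553256502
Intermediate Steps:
j = 442 (j = 3 - (-326 - 113) = 3 - 1*(-439) = 3 + 439 = 442)
J = 400330 (J = 817*490 = 400330)
J*1382 + j = 400330*1382 + 442 = 553256060 + 442 = 553256502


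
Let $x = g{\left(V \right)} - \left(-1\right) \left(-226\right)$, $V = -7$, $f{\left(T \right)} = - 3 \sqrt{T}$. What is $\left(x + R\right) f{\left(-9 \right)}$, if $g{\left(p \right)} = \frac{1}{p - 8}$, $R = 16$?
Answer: $\frac{9453 i}{5} \approx 1890.6 i$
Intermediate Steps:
$g{\left(p \right)} = \frac{1}{-8 + p}$
$x = - \frac{3391}{15}$ ($x = \frac{1}{-8 - 7} - \left(-1\right) \left(-226\right) = \frac{1}{-15} - 226 = - \frac{1}{15} - 226 = - \frac{3391}{15} \approx -226.07$)
$\left(x + R\right) f{\left(-9 \right)} = \left(- \frac{3391}{15} + 16\right) \left(- 3 \sqrt{-9}\right) = - \frac{3151 \left(- 3 \cdot 3 i\right)}{15} = - \frac{3151 \left(- 9 i\right)}{15} = \frac{9453 i}{5}$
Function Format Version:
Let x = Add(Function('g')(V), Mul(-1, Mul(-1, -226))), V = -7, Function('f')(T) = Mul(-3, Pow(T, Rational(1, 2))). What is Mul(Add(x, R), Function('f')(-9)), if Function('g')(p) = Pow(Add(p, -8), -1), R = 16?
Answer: Mul(Rational(9453, 5), I) ≈ Mul(1890.6, I)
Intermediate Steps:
Function('g')(p) = Pow(Add(-8, p), -1)
x = Rational(-3391, 15) (x = Add(Pow(Add(-8, -7), -1), Mul(-1, Mul(-1, -226))) = Add(Pow(-15, -1), Mul(-1, 226)) = Add(Rational(-1, 15), -226) = Rational(-3391, 15) ≈ -226.07)
Mul(Add(x, R), Function('f')(-9)) = Mul(Add(Rational(-3391, 15), 16), Mul(-3, Pow(-9, Rational(1, 2)))) = Mul(Rational(-3151, 15), Mul(-3, Mul(3, I))) = Mul(Rational(-3151, 15), Mul(-9, I)) = Mul(Rational(9453, 5), I)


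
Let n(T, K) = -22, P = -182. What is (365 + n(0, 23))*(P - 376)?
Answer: -191394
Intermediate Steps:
(365 + n(0, 23))*(P - 376) = (365 - 22)*(-182 - 376) = 343*(-558) = -191394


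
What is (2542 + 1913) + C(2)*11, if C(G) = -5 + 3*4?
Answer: 4532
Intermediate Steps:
C(G) = 7 (C(G) = -5 + 12 = 7)
(2542 + 1913) + C(2)*11 = (2542 + 1913) + 7*11 = 4455 + 77 = 4532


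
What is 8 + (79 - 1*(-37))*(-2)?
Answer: -224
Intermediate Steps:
8 + (79 - 1*(-37))*(-2) = 8 + (79 + 37)*(-2) = 8 + 116*(-2) = 8 - 232 = -224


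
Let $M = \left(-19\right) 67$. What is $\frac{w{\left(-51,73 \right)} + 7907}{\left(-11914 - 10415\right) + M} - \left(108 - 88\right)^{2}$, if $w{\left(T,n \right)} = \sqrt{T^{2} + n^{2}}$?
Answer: $- \frac{9448707}{23602} - \frac{\sqrt{7930}}{23602} \approx -400.34$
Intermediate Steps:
$M = -1273$
$\frac{w{\left(-51,73 \right)} + 7907}{\left(-11914 - 10415\right) + M} - \left(108 - 88\right)^{2} = \frac{\sqrt{\left(-51\right)^{2} + 73^{2}} + 7907}{\left(-11914 - 10415\right) - 1273} - \left(108 - 88\right)^{2} = \frac{\sqrt{2601 + 5329} + 7907}{\left(-11914 - 10415\right) - 1273} - 20^{2} = \frac{\sqrt{7930} + 7907}{-22329 - 1273} - 400 = \frac{7907 + \sqrt{7930}}{-23602} - 400 = \left(7907 + \sqrt{7930}\right) \left(- \frac{1}{23602}\right) - 400 = \left(- \frac{7907}{23602} - \frac{\sqrt{7930}}{23602}\right) - 400 = - \frac{9448707}{23602} - \frac{\sqrt{7930}}{23602}$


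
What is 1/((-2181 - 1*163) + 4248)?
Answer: 1/1904 ≈ 0.00052521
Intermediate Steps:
1/((-2181 - 1*163) + 4248) = 1/((-2181 - 163) + 4248) = 1/(-2344 + 4248) = 1/1904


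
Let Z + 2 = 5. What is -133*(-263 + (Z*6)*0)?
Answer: 34979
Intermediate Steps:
Z = 3 (Z = -2 + 5 = 3)
-133*(-263 + (Z*6)*0) = -133*(-263 + (3*6)*0) = -133*(-263 + 18*0) = -133*(-263 + 0) = -133*(-263) = 34979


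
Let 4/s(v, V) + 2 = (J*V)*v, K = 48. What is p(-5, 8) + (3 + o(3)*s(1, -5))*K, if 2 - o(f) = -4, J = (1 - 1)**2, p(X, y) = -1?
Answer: -433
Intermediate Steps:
J = 0 (J = 0**2 = 0)
o(f) = 6 (o(f) = 2 - 1*(-4) = 2 + 4 = 6)
s(v, V) = -2 (s(v, V) = 4/(-2 + (0*V)*v) = 4/(-2 + 0*v) = 4/(-2 + 0) = 4/(-2) = 4*(-1/2) = -2)
p(-5, 8) + (3 + o(3)*s(1, -5))*K = -1 + (3 + 6*(-2))*48 = -1 + (3 - 12)*48 = -1 - 9*48 = -1 - 432 = -433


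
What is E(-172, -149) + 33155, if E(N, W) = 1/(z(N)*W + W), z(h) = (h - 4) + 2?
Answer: 854636436/25777 ≈ 33155.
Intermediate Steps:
z(h) = -2 + h (z(h) = (-4 + h) + 2 = -2 + h)
E(N, W) = 1/(W + W*(-2 + N)) (E(N, W) = 1/((-2 + N)*W + W) = 1/(W*(-2 + N) + W) = 1/(W + W*(-2 + N)))
E(-172, -149) + 33155 = 1/((-149)*(-1 - 172)) + 33155 = -1/149/(-173) + 33155 = -1/149*(-1/173) + 33155 = 1/25777 + 33155 = 854636436/25777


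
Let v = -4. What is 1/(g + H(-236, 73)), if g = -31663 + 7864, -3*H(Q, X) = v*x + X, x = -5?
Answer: -1/23830 ≈ -4.1964e-5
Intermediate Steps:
H(Q, X) = -20/3 - X/3 (H(Q, X) = -(-4*(-5) + X)/3 = -(20 + X)/3 = -20/3 - X/3)
g = -23799
1/(g + H(-236, 73)) = 1/(-23799 + (-20/3 - 1/3*73)) = 1/(-23799 + (-20/3 - 73/3)) = 1/(-23799 - 31) = 1/(-23830) = -1/23830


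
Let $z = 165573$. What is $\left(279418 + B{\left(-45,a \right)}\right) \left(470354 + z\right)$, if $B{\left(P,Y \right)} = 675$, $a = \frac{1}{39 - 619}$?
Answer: $178118701211$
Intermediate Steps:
$a = - \frac{1}{580}$ ($a = \frac{1}{-580} = - \frac{1}{580} \approx -0.0017241$)
$\left(279418 + B{\left(-45,a \right)}\right) \left(470354 + z\right) = \left(279418 + 675\right) \left(470354 + 165573\right) = 280093 \cdot 635927 = 178118701211$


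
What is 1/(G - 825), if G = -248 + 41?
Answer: -1/1032 ≈ -0.00096899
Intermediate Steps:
G = -207
1/(G - 825) = 1/(-207 - 825) = 1/(-1032) = -1/1032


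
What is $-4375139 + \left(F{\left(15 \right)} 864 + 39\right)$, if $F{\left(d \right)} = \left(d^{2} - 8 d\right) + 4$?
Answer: $-4280924$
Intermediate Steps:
$F{\left(d \right)} = 4 + d^{2} - 8 d$
$-4375139 + \left(F{\left(15 \right)} 864 + 39\right) = -4375139 + \left(\left(4 + 15^{2} - 120\right) 864 + 39\right) = -4375139 + \left(\left(4 + 225 - 120\right) 864 + 39\right) = -4375139 + \left(109 \cdot 864 + 39\right) = -4375139 + \left(94176 + 39\right) = -4375139 + 94215 = -4280924$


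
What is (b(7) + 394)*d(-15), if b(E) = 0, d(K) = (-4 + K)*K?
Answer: 112290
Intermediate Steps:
d(K) = K*(-4 + K)
(b(7) + 394)*d(-15) = (0 + 394)*(-15*(-4 - 15)) = 394*(-15*(-19)) = 394*285 = 112290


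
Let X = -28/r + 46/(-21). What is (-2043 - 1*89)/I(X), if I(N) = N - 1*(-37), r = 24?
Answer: -29848/471 ≈ -63.372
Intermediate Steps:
X = -47/14 (X = -28/24 + 46/(-21) = -28*1/24 + 46*(-1/21) = -7/6 - 46/21 = -47/14 ≈ -3.3571)
I(N) = 37 + N (I(N) = N + 37 = 37 + N)
(-2043 - 1*89)/I(X) = (-2043 - 1*89)/(37 - 47/14) = (-2043 - 89)/(471/14) = -2132*14/471 = -29848/471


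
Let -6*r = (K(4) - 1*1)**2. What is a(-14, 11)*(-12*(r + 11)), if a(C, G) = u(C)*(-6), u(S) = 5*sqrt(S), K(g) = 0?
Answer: 3900*I*sqrt(14) ≈ 14592.0*I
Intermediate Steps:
a(C, G) = -30*sqrt(C) (a(C, G) = (5*sqrt(C))*(-6) = -30*sqrt(C))
r = -1/6 (r = -(0 - 1*1)**2/6 = -(0 - 1)**2/6 = -1/6*(-1)**2 = -1/6*1 = -1/6 ≈ -0.16667)
a(-14, 11)*(-12*(r + 11)) = (-30*I*sqrt(14))*(-12*(-1/6 + 11)) = (-30*I*sqrt(14))*(-12*65/6) = -30*I*sqrt(14)*(-130) = 3900*I*sqrt(14)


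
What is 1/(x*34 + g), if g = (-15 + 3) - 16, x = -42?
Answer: -1/1456 ≈ -0.00068681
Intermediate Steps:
g = -28 (g = -12 - 16 = -28)
1/(x*34 + g) = 1/(-42*34 - 28) = 1/(-1428 - 28) = 1/(-1456) = -1/1456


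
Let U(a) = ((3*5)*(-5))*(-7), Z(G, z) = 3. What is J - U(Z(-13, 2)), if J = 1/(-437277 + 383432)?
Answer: -28268626/53845 ≈ -525.00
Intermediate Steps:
U(a) = 525 (U(a) = (15*(-5))*(-7) = -75*(-7) = 525)
J = -1/53845 (J = 1/(-53845) = -1/53845 ≈ -1.8572e-5)
J - U(Z(-13, 2)) = -1/53845 - 1*525 = -1/53845 - 525 = -28268626/53845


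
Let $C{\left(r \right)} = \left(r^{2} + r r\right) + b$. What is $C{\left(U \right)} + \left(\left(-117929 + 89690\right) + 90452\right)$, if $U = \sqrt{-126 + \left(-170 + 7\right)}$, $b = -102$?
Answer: $61533$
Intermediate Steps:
$U = 17 i$ ($U = \sqrt{-126 - 163} = \sqrt{-289} = 17 i \approx 17.0 i$)
$C{\left(r \right)} = -102 + 2 r^{2}$ ($C{\left(r \right)} = \left(r^{2} + r r\right) - 102 = \left(r^{2} + r^{2}\right) - 102 = 2 r^{2} - 102 = -102 + 2 r^{2}$)
$C{\left(U \right)} + \left(\left(-117929 + 89690\right) + 90452\right) = \left(-102 + 2 \left(17 i\right)^{2}\right) + \left(\left(-117929 + 89690\right) + 90452\right) = \left(-102 + 2 \left(-289\right)\right) + \left(-28239 + 90452\right) = \left(-102 - 578\right) + 62213 = -680 + 62213 = 61533$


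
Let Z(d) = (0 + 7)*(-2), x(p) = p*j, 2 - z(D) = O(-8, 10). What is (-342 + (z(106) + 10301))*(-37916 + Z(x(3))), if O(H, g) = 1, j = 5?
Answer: -377782800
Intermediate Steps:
z(D) = 1 (z(D) = 2 - 1*1 = 2 - 1 = 1)
x(p) = 5*p (x(p) = p*5 = 5*p)
Z(d) = -14 (Z(d) = 7*(-2) = -14)
(-342 + (z(106) + 10301))*(-37916 + Z(x(3))) = (-342 + (1 + 10301))*(-37916 - 14) = (-342 + 10302)*(-37930) = 9960*(-37930) = -377782800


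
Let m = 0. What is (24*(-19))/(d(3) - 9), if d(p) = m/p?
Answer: 152/3 ≈ 50.667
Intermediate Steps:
d(p) = 0 (d(p) = 0/p = 0)
(24*(-19))/(d(3) - 9) = (24*(-19))/(0 - 9) = -456/(-9) = -456*(-1/9) = 152/3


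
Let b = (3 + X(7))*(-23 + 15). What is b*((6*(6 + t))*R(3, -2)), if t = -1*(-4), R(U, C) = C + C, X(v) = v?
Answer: 19200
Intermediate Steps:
R(U, C) = 2*C
t = 4
b = -80 (b = (3 + 7)*(-23 + 15) = 10*(-8) = -80)
b*((6*(6 + t))*R(3, -2)) = -80*6*(6 + 4)*2*(-2) = -80*6*10*(-4) = -4800*(-4) = -80*(-240) = 19200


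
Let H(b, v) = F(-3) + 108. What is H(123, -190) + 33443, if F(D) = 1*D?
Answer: 33548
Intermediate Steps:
F(D) = D
H(b, v) = 105 (H(b, v) = -3 + 108 = 105)
H(123, -190) + 33443 = 105 + 33443 = 33548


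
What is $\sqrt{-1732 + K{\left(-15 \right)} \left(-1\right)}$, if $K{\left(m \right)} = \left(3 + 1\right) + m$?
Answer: $i \sqrt{1721} \approx 41.485 i$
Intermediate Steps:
$K{\left(m \right)} = 4 + m$
$\sqrt{-1732 + K{\left(-15 \right)} \left(-1\right)} = \sqrt{-1732 + \left(4 - 15\right) \left(-1\right)} = \sqrt{-1732 - -11} = \sqrt{-1732 + 11} = \sqrt{-1721} = i \sqrt{1721}$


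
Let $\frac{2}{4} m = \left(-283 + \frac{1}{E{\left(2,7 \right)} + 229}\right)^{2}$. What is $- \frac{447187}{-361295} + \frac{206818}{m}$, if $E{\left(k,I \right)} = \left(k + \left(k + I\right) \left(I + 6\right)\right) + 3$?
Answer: $\frac{9015256977022543}{3564842206500080} \approx 2.5289$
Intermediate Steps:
$E{\left(k,I \right)} = 3 + k + \left(6 + I\right) \left(I + k\right)$ ($E{\left(k,I \right)} = \left(k + \left(I + k\right) \left(6 + I\right)\right) + 3 = \left(k + \left(6 + I\right) \left(I + k\right)\right) + 3 = 3 + k + \left(6 + I\right) \left(I + k\right)$)
$m = \frac{19733692448}{123201}$ ($m = 2 \left(-283 + \frac{1}{\left(3 + 7^{2} + 6 \cdot 7 + 7 \cdot 2 + 7 \cdot 2\right) + 229}\right)^{2} = 2 \left(-283 + \frac{1}{\left(3 + 49 + 42 + 14 + 14\right) + 229}\right)^{2} = 2 \left(-283 + \frac{1}{122 + 229}\right)^{2} = 2 \left(-283 + \frac{1}{351}\right)^{2} = 2 \left(- \frac{99332}{351}\right)^{2} = 2 \cdot \frac{9866846224}{123201} = \frac{19733692448}{123201} \approx 1.6017 \cdot 10^{5}$)
$- \frac{447187}{-361295} + \frac{206818}{m} = - \frac{447187}{-361295} + \frac{206818}{\frac{19733692448}{123201}} = \left(-447187\right) \left(- \frac{1}{361295}\right) + 206818 \cdot \frac{123201}{19733692448} = \frac{447187}{361295} + \frac{12740092209}{9866846224} = \frac{9015256977022543}{3564842206500080}$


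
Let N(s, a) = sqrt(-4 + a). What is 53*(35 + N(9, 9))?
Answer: 1855 + 53*sqrt(5) ≈ 1973.5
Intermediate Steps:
53*(35 + N(9, 9)) = 53*(35 + sqrt(-4 + 9)) = 53*(35 + sqrt(5)) = 1855 + 53*sqrt(5)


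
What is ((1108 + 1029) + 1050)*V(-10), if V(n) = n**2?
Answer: 318700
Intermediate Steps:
((1108 + 1029) + 1050)*V(-10) = ((1108 + 1029) + 1050)*(-10)**2 = (2137 + 1050)*100 = 3187*100 = 318700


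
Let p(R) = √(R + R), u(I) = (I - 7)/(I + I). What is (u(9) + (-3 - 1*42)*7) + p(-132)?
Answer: -2834/9 + 2*I*√66 ≈ -314.89 + 16.248*I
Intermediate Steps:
u(I) = (-7 + I)/(2*I) (u(I) = (-7 + I)/((2*I)) = (-7 + I)*(1/(2*I)) = (-7 + I)/(2*I))
p(R) = √2*√R (p(R) = √(2*R) = √2*√R)
(u(9) + (-3 - 1*42)*7) + p(-132) = ((½)*(-7 + 9)/9 + (-3 - 1*42)*7) + √2*√(-132) = ((½)*(⅑)*2 + (-3 - 42)*7) + √2*(2*I*√33) = (⅑ - 45*7) + 2*I*√66 = (⅑ - 315) + 2*I*√66 = -2834/9 + 2*I*√66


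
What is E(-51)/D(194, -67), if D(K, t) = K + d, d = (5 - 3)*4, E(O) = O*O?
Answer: 2601/202 ≈ 12.876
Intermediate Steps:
E(O) = O²
d = 8 (d = 2*4 = 8)
D(K, t) = 8 + K (D(K, t) = K + 8 = 8 + K)
E(-51)/D(194, -67) = (-51)²/(8 + 194) = 2601/202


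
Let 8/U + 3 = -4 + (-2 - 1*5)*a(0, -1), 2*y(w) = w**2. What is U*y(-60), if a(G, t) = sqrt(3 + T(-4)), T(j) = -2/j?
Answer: 5760/7 - 2880*sqrt(14)/7 ≈ -716.57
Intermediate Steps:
y(w) = w**2/2
a(G, t) = sqrt(14)/2 (a(G, t) = sqrt(3 - 2/(-4)) = sqrt(3 - 2*(-1/4)) = sqrt(3 + 1/2) = sqrt(7/2) = sqrt(14)/2)
U = 8/(-7 - 7*sqrt(14)/2) (U = 8/(-3 + (-4 + (-2 - 1*5)*(sqrt(14)/2))) = 8/(-3 + (-4 + (-2 - 5)*(sqrt(14)/2))) = 8/(-3 + (-4 - 7*sqrt(14)/2)) = 8/(-7 - 7*sqrt(14)/2) ≈ -0.39809)
U*y(-60) = (16/35 - 8*sqrt(14)/35)*((1/2)*(-60)**2) = (16/35 - 8*sqrt(14)/35)*((1/2)*3600) = (16/35 - 8*sqrt(14)/35)*1800 = 5760/7 - 2880*sqrt(14)/7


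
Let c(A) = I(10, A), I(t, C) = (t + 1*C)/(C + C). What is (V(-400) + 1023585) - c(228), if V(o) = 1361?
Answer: 233687569/228 ≈ 1.0249e+6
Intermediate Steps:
I(t, C) = (C + t)/(2*C) (I(t, C) = (t + C)/((2*C)) = (C + t)*(1/(2*C)) = (C + t)/(2*C))
c(A) = (10 + A)/(2*A) (c(A) = (A + 10)/(2*A) = (10 + A)/(2*A))
(V(-400) + 1023585) - c(228) = (1361 + 1023585) - (10 + 228)/(2*228) = 1024946 - 238/(2*228) = 1024946 - 1*119/228 = 1024946 - 119/228 = 233687569/228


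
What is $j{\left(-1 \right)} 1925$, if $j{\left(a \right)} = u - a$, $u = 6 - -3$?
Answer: $19250$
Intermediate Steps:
$u = 9$ ($u = 6 + 3 = 9$)
$j{\left(a \right)} = 9 - a$
$j{\left(-1 \right)} 1925 = \left(9 - -1\right) 1925 = \left(9 + 1\right) 1925 = 10 \cdot 1925 = 19250$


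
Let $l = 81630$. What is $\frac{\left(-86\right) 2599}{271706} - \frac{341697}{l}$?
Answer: $- \frac{18514428817}{3696560130} \approx -5.0086$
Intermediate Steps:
$\frac{\left(-86\right) 2599}{271706} - \frac{341697}{l} = \frac{\left(-86\right) 2599}{271706} - \frac{341697}{81630} = \left(-223514\right) \frac{1}{271706} - \frac{113899}{27210} = - \frac{111757}{135853} - \frac{113899}{27210} = - \frac{18514428817}{3696560130}$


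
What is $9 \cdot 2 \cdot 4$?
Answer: $72$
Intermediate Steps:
$9 \cdot 2 \cdot 4 = 9 \cdot 8 = 72$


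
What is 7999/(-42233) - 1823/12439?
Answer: -176490320/525336287 ≈ -0.33596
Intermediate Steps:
7999/(-42233) - 1823/12439 = 7999*(-1/42233) - 1823*1/12439 = -7999/42233 - 1823/12439 = -176490320/525336287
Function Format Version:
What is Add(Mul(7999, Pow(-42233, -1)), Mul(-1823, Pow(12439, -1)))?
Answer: Rational(-176490320, 525336287) ≈ -0.33596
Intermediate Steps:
Add(Mul(7999, Pow(-42233, -1)), Mul(-1823, Pow(12439, -1))) = Add(Mul(7999, Rational(-1, 42233)), Mul(-1823, Rational(1, 12439))) = Add(Rational(-7999, 42233), Rational(-1823, 12439)) = Rational(-176490320, 525336287)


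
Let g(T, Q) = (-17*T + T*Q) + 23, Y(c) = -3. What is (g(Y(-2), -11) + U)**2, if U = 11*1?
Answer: 13924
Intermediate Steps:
U = 11
g(T, Q) = 23 - 17*T + Q*T (g(T, Q) = (-17*T + Q*T) + 23 = 23 - 17*T + Q*T)
(g(Y(-2), -11) + U)**2 = ((23 - 17*(-3) - 11*(-3)) + 11)**2 = ((23 + 51 + 33) + 11)**2 = (107 + 11)**2 = 118**2 = 13924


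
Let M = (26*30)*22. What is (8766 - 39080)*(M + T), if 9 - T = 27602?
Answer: 316265962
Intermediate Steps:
T = -27593 (T = 9 - 1*27602 = 9 - 27602 = -27593)
M = 17160 (M = 780*22 = 17160)
(8766 - 39080)*(M + T) = (8766 - 39080)*(17160 - 27593) = -30314*(-10433) = 316265962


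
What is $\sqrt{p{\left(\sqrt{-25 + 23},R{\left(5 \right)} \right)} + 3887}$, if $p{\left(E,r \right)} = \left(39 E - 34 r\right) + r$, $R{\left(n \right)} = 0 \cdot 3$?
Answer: $\sqrt{3887 + 39 i \sqrt{2}} \approx 62.347 + 0.4423 i$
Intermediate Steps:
$R{\left(n \right)} = 0$
$p{\left(E,r \right)} = - 33 r + 39 E$ ($p{\left(E,r \right)} = \left(- 34 r + 39 E\right) + r = - 33 r + 39 E$)
$\sqrt{p{\left(\sqrt{-25 + 23},R{\left(5 \right)} \right)} + 3887} = \sqrt{\left(\left(-33\right) 0 + 39 \sqrt{-25 + 23}\right) + 3887} = \sqrt{\left(0 + 39 \sqrt{-2}\right) + 3887} = \sqrt{\left(0 + 39 i \sqrt{2}\right) + 3887} = \sqrt{39 i \sqrt{2} + 3887} = \sqrt{3887 + 39 i \sqrt{2}}$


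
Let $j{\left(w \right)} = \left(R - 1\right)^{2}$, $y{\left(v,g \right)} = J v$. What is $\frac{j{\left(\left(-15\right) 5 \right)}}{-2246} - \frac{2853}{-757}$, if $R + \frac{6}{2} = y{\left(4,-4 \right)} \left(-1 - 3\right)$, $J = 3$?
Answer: $\frac{2180455}{850111} \approx 2.5649$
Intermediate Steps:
$y{\left(v,g \right)} = 3 v$
$R = -51$ ($R = -3 + 3 \cdot 4 \left(-1 - 3\right) = -3 + 12 \left(-4\right) = -3 - 48 = -51$)
$j{\left(w \right)} = 2704$ ($j{\left(w \right)} = \left(-51 - 1\right)^{2} = \left(-52\right)^{2} = 2704$)
$\frac{j{\left(\left(-15\right) 5 \right)}}{-2246} - \frac{2853}{-757} = \frac{2704}{-2246} - \frac{2853}{-757} = 2704 \left(- \frac{1}{2246}\right) - - \frac{2853}{757} = - \frac{1352}{1123} + \frac{2853}{757} = \frac{2180455}{850111}$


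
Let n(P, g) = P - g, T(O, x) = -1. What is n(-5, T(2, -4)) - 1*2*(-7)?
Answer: 10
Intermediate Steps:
n(-5, T(2, -4)) - 1*2*(-7) = (-5 - 1*(-1)) - 1*2*(-7) = (-5 + 1) - 2*(-7) = -4 + 14 = 10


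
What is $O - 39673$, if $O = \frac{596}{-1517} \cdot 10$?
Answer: $- \frac{60189901}{1517} \approx -39677.0$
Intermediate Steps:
$O = - \frac{5960}{1517}$ ($O = 596 \left(- \frac{1}{1517}\right) 10 = \left(- \frac{596}{1517}\right) 10 = - \frac{5960}{1517} \approx -3.9288$)
$O - 39673 = - \frac{5960}{1517} - 39673 = - \frac{60189901}{1517}$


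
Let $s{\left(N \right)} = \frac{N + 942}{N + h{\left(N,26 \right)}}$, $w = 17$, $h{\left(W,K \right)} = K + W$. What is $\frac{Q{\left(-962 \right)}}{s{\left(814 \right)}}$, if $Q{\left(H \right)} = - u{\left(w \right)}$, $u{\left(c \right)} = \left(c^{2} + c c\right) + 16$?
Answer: $- \frac{245619}{439} \approx -559.5$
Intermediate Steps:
$s{\left(N \right)} = \frac{942 + N}{26 + 2 N}$ ($s{\left(N \right)} = \frac{N + 942}{N + \left(26 + N\right)} = \frac{942 + N}{26 + 2 N}$)
$u{\left(c \right)} = 16 + 2 c^{2}$ ($u{\left(c \right)} = \left(c^{2} + c^{2}\right) + 16 = 2 c^{2} + 16 = 16 + 2 c^{2}$)
$Q{\left(H \right)} = -594$ ($Q{\left(H \right)} = - (16 + 2 \cdot 17^{2}) = - (16 + 2 \cdot 289) = - (16 + 578) = \left(-1\right) 594 = -594$)
$\frac{Q{\left(-962 \right)}}{s{\left(814 \right)}} = - \frac{594}{\frac{1}{2} \frac{1}{13 + 814} \left(942 + 814\right)} = - \frac{594}{\frac{1}{2} \cdot \frac{1}{827} \cdot 1756} = - \frac{594}{\frac{878}{827}} = \left(-594\right) \frac{827}{878} = - \frac{245619}{439}$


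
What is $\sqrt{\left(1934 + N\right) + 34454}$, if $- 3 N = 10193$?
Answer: $\frac{\sqrt{296913}}{3} \approx 181.63$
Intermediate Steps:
$N = - \frac{10193}{3}$ ($N = \left(- \frac{1}{3}\right) 10193 = - \frac{10193}{3} \approx -3397.7$)
$\sqrt{\left(1934 + N\right) + 34454} = \sqrt{\left(1934 - \frac{10193}{3}\right) + 34454} = \sqrt{- \frac{4391}{3} + 34454} = \sqrt{\frac{98971}{3}} = \frac{\sqrt{296913}}{3}$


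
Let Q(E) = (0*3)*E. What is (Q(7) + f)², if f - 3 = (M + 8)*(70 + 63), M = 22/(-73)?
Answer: 5619751225/5329 ≈ 1.0546e+6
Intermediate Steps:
M = -22/73 (M = 22*(-1/73) = -22/73 ≈ -0.30137)
Q(E) = 0 (Q(E) = 0*E = 0)
f = 74965/73 (f = 3 + (-22/73 + 8)*(70 + 63) = 3 + (562/73)*133 = 3 + 74746/73 = 74965/73 ≈ 1026.9)
(Q(7) + f)² = (0 + 74965/73)² = (74965/73)² = 5619751225/5329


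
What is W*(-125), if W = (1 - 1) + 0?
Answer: 0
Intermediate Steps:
W = 0 (W = 0 + 0 = 0)
W*(-125) = 0*(-125) = 0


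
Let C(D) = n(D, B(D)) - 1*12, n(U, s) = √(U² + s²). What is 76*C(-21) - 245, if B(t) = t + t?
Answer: -1157 + 1596*√5 ≈ 2411.8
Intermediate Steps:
B(t) = 2*t
C(D) = -12 + √5*√(D²) (C(D) = √(D² + (2*D)²) - 1*12 = √(D² + 4*D²) - 12 = √(5*D²) - 12 = √5*√(D²) - 12 = -12 + √5*√(D²))
76*C(-21) - 245 = 76*(-12 + √5*√((-21)²)) - 245 = 76*(-12 + √5*√441) - 245 = 76*(-12 + √5*21) - 245 = 76*(-12 + 21*√5) - 245 = (-912 + 1596*√5) - 245 = -1157 + 1596*√5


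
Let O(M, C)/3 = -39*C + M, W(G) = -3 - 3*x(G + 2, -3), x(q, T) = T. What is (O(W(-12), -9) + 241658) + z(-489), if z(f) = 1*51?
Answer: 242780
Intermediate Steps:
W(G) = 6 (W(G) = -3 - 3*(-3) = -3 + 9 = 6)
z(f) = 51
O(M, C) = -117*C + 3*M (O(M, C) = 3*(-39*C + M) = 3*(M - 39*C) = -117*C + 3*M)
(O(W(-12), -9) + 241658) + z(-489) = ((-117*(-9) + 3*6) + 241658) + 51 = ((1053 + 18) + 241658) + 51 = (1071 + 241658) + 51 = 242729 + 51 = 242780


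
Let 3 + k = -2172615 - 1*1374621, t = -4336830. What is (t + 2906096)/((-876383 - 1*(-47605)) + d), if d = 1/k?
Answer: 5075155443426/2939873643943 ≈ 1.7263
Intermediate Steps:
k = -3547239 (k = -3 + (-2172615 - 1*1374621) = -3 + (-2172615 - 1374621) = -3 - 3547236 = -3547239)
d = -1/3547239 (d = 1/(-3547239) = -1/3547239 ≈ -2.8191e-7)
(t + 2906096)/((-876383 - 1*(-47605)) + d) = (-4336830 + 2906096)/((-876383 - 1*(-47605)) - 1/3547239) = -1430734/((-876383 + 47605) - 1/3547239) = -1430734/(-828778 - 1/3547239) = -1430734/(-2939873643943/3547239) = -1430734*(-3547239/2939873643943) = 5075155443426/2939873643943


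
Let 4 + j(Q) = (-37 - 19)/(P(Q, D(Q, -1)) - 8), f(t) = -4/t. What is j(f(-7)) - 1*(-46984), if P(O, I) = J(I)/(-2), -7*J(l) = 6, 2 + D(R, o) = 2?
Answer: 2490332/53 ≈ 46987.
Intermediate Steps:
D(R, o) = 0 (D(R, o) = -2 + 2 = 0)
J(l) = -6/7 (J(l) = -⅐*6 = -6/7)
P(O, I) = 3/7 (P(O, I) = -6/7/(-2) = -6/7*(-½) = 3/7)
j(Q) = 180/53 (j(Q) = -4 + (-37 - 19)/(3/7 - 8) = -4 - 56/(-53/7) = -4 - 56*(-7/53) = -4 + 392/53 = 180/53)
j(f(-7)) - 1*(-46984) = 180/53 - 1*(-46984) = 180/53 + 46984 = 2490332/53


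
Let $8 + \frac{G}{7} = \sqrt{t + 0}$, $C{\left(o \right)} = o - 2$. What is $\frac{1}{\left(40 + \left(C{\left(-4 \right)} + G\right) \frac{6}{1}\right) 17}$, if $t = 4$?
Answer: $- \frac{1}{4216} \approx -0.00023719$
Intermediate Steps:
$C{\left(o \right)} = -2 + o$
$G = -42$ ($G = -56 + 7 \sqrt{4 + 0} = -56 + 7 \sqrt{4} = -56 + 7 \cdot 2 = -56 + 14 = -42$)
$\frac{1}{\left(40 + \left(C{\left(-4 \right)} + G\right) \frac{6}{1}\right) 17} = \frac{1}{\left(40 + \left(\left(-2 - 4\right) - 42\right) \frac{6}{1}\right) 17} = \frac{1}{\left(40 + \left(-6 - 42\right) 6 \cdot 1\right) 17} = \frac{1}{\left(40 - 288\right) 17} = \frac{1}{\left(-248\right) 17} = \frac{1}{-4216} = - \frac{1}{4216}$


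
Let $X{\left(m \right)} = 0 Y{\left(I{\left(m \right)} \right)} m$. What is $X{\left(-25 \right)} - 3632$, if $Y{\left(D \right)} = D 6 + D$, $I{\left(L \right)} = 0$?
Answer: $-3632$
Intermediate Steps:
$Y{\left(D \right)} = 7 D$ ($Y{\left(D \right)} = 6 D + D = 7 D$)
$X{\left(m \right)} = 0$ ($X{\left(m \right)} = 0 \cdot 7 \cdot 0 m = 0 \cdot 0 m = 0 m = 0$)
$X{\left(-25 \right)} - 3632 = 0 - 3632 = -3632$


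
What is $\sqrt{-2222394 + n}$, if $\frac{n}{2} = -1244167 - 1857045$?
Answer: $i \sqrt{8424818} \approx 2902.6 i$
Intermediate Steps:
$n = -6202424$ ($n = 2 \left(-1244167 - 1857045\right) = 2 \left(-3101212\right) = -6202424$)
$\sqrt{-2222394 + n} = \sqrt{-2222394 - 6202424} = \sqrt{-8424818} = i \sqrt{8424818}$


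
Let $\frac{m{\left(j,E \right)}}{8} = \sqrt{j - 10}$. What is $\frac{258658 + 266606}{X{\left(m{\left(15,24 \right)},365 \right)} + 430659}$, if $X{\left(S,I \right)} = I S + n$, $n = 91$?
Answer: $\frac{14597256}{11967931} - \frac{2473824 \sqrt{5}}{299198275} \approx 1.2012$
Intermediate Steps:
$m{\left(j,E \right)} = 8 \sqrt{-10 + j}$ ($m{\left(j,E \right)} = 8 \sqrt{j - 10} = 8 \sqrt{-10 + j}$)
$X{\left(S,I \right)} = 91 + I S$ ($X{\left(S,I \right)} = I S + 91 = 91 + I S$)
$\frac{258658 + 266606}{X{\left(m{\left(15,24 \right)},365 \right)} + 430659} = \frac{258658 + 266606}{\left(91 + 365 \cdot 8 \sqrt{-10 + 15}\right) + 430659} = \frac{525264}{\left(91 + 365 \cdot 8 \sqrt{5}\right) + 430659} = \frac{525264}{\left(91 + 2920 \sqrt{5}\right) + 430659} = \frac{525264}{430750 + 2920 \sqrt{5}}$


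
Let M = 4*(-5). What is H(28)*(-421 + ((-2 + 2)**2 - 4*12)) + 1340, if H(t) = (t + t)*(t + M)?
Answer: -208772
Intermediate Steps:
M = -20
H(t) = 2*t*(-20 + t) (H(t) = (t + t)*(t - 20) = (2*t)*(-20 + t) = 2*t*(-20 + t))
H(28)*(-421 + ((-2 + 2)**2 - 4*12)) + 1340 = (2*28*(-20 + 28))*(-421 + ((-2 + 2)**2 - 4*12)) + 1340 = (2*28*8)*(-421 + (0**2 - 48)) + 1340 = 448*(-421 + (0 - 48)) + 1340 = 448*(-421 - 48) + 1340 = 448*(-469) + 1340 = -210112 + 1340 = -208772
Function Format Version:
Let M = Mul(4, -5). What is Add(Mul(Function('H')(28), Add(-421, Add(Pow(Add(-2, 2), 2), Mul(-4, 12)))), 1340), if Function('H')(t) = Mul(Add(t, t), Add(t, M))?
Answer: -208772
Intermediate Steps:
M = -20
Function('H')(t) = Mul(2, t, Add(-20, t)) (Function('H')(t) = Mul(Add(t, t), Add(t, -20)) = Mul(Mul(2, t), Add(-20, t)) = Mul(2, t, Add(-20, t)))
Add(Mul(Function('H')(28), Add(-421, Add(Pow(Add(-2, 2), 2), Mul(-4, 12)))), 1340) = Add(Mul(Mul(2, 28, Add(-20, 28)), Add(-421, Add(Pow(Add(-2, 2), 2), Mul(-4, 12)))), 1340) = Add(Mul(Mul(2, 28, 8), Add(-421, Add(Pow(0, 2), -48))), 1340) = Add(Mul(448, Add(-421, Add(0, -48))), 1340) = Add(Mul(448, Add(-421, -48)), 1340) = Add(Mul(448, -469), 1340) = Add(-210112, 1340) = -208772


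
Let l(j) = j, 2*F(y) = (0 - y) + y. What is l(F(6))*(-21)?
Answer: 0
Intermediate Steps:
F(y) = 0 (F(y) = ((0 - y) + y)/2 = (-y + y)/2 = (½)*0 = 0)
l(F(6))*(-21) = 0*(-21) = 0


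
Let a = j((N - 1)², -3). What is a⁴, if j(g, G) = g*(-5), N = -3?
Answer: 40960000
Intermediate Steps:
j(g, G) = -5*g
a = -80 (a = -5*(-3 - 1)² = -5*(-4)² = -5*16 = -80)
a⁴ = (-80)⁴ = 40960000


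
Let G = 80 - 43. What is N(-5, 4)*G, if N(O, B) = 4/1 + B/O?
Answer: 592/5 ≈ 118.40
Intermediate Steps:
N(O, B) = 4 + B/O (N(O, B) = 4*1 + B/O = 4 + B/O)
G = 37
N(-5, 4)*G = (4 + 4/(-5))*37 = (4 + 4*(-⅕))*37 = (4 - ⅘)*37 = (16/5)*37 = 592/5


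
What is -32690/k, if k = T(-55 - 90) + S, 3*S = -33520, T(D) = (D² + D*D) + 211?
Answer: -98070/93263 ≈ -1.0515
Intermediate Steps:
T(D) = 211 + 2*D² (T(D) = (D² + D²) + 211 = 2*D² + 211 = 211 + 2*D²)
S = -33520/3 (S = (⅓)*(-33520) = -33520/3 ≈ -11173.)
k = 93263/3 (k = (211 + 2*(-55 - 90)²) - 33520/3 = (211 + 2*(-145)²) - 33520/3 = (211 + 2*21025) - 33520/3 = (211 + 42050) - 33520/3 = 42261 - 33520/3 = 93263/3 ≈ 31088.)
-32690/k = -32690/93263/3 = -32690*3/93263 = -98070/93263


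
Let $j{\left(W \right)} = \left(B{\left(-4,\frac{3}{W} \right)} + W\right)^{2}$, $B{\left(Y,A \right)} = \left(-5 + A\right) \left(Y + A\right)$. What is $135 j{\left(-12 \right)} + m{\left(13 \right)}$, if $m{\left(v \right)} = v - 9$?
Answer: $\frac{3676399}{256} \approx 14361.0$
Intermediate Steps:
$B{\left(Y,A \right)} = \left(-5 + A\right) \left(A + Y\right)$
$m{\left(v \right)} = -9 + v$
$j{\left(W \right)} = \left(20 + W - \frac{27}{W} + \frac{9}{W^{2}}\right)^{2}$ ($j{\left(W \right)} = \left(\left(\left(\frac{3}{W}\right)^{2} - 5 \frac{3}{W} - -20 + \frac{3}{W} \left(-4\right)\right) + W\right)^{2} = \left(\left(\frac{9}{W^{2}} - \frac{15}{W} + 20 - \frac{12}{W}\right) + W\right)^{2} = \left(\left(20 - \frac{27}{W} + \frac{9}{W^{2}}\right) + W\right)^{2} = \left(20 + W - \frac{27}{W} + \frac{9}{W^{2}}\right)^{2}$)
$135 j{\left(-12 \right)} + m{\left(13 \right)} = 135 \frac{\left(9 - -324 + \left(-12\right)^{2} \left(20 - 12\right)\right)^{2}}{20736} + \left(-9 + 13\right) = 135 \frac{\left(9 + 324 + 144 \cdot 8\right)^{2}}{20736} + 4 = 135 \frac{\left(9 + 324 + 1152\right)^{2}}{20736} + 4 = 135 \frac{1485^{2}}{20736} + 4 = 135 \cdot \frac{1}{20736} \cdot 2205225 + 4 = 135 \cdot \frac{27225}{256} + 4 = \frac{3675375}{256} + 4 = \frac{3676399}{256}$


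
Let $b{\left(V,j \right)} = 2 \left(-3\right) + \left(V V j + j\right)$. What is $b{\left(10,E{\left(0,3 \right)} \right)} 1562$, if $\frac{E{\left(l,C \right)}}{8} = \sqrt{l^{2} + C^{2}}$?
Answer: $3776916$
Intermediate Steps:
$E{\left(l,C \right)} = 8 \sqrt{C^{2} + l^{2}}$ ($E{\left(l,C \right)} = 8 \sqrt{l^{2} + C^{2}} = 8 \sqrt{C^{2} + l^{2}}$)
$b{\left(V,j \right)} = -6 + j + j V^{2}$ ($b{\left(V,j \right)} = -6 + \left(V^{2} j + j\right) = -6 + \left(j V^{2} + j\right) = -6 + \left(j + j V^{2}\right) = -6 + j + j V^{2}$)
$b{\left(10,E{\left(0,3 \right)} \right)} 1562 = \left(-6 + 8 \sqrt{3^{2} + 0^{2}} + 8 \sqrt{3^{2} + 0^{2}} \cdot 10^{2}\right) 1562 = \left(-6 + 8 \sqrt{9 + 0} + 8 \sqrt{9 + 0} \cdot 100\right) 1562 = \left(-6 + 8 \sqrt{9} + 8 \sqrt{9} \cdot 100\right) 1562 = \left(-6 + 8 \cdot 3 + 8 \cdot 3 \cdot 100\right) 1562 = \left(-6 + 24 + 24 \cdot 100\right) 1562 = \left(-6 + 24 + 2400\right) 1562 = 2418 \cdot 1562 = 3776916$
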